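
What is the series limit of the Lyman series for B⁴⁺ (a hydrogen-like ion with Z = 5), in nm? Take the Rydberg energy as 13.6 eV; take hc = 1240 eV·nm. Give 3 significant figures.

3.65 nm

The Lyman series has lower level n_f = 1; the series limit corresponds to n_i → ∞.
ΔE_max = 13.6 × 25 / 1² = 340.0 eV.
λ_min = 1240 / 340.0 = 3.65 nm.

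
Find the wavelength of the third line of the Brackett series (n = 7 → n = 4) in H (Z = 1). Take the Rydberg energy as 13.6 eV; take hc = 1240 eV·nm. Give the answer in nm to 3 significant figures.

2170 nm

The Brackett series terminates on n_f = 4; the third line has n_i = 4+3 = 7.
ΔE = 13.60 × (1/4² − 1/7²) = 0.5724 eV.
λ = 1240 / 0.5724 = 2170 nm.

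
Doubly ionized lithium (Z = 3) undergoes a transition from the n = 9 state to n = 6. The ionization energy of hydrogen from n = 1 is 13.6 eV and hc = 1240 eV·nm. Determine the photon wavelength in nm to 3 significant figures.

656 nm

For Z = 3 the level energies scale as Z², so the effective Rydberg energy is 13.6 × 9 = 122.4 eV.
ΔE = 122.4 × (1/6² − 1/9²) = 122.4 × 0.01543 = 1.889 eV.
λ = hc/ΔE = 1240 / 1.889 = 656 nm.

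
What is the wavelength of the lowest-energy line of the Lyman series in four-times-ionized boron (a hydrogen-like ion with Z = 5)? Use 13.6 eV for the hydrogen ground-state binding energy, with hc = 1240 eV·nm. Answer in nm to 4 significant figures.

The Lyman series terminates on n_f = 1; the first line has n_i = 1+1 = 2.
ΔE = 340.0 × (1/1² − 1/2²) = 255.0 eV.
λ = 1240 / 255.0 = 4.863 nm.

4.863 nm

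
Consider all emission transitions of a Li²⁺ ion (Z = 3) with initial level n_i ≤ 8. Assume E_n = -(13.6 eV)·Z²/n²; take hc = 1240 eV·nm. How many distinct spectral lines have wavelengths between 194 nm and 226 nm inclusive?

2

Enumerate all n_i → n_f pairs with 1 ≤ n_f < n_i ≤ 8 and compute λ = 1240 / [13.6·9·(1/n_f² − 1/n_i²)].
Lines falling in [194, 226] nm: 4→3 (208.4 nm), 8→4 (216.1 nm).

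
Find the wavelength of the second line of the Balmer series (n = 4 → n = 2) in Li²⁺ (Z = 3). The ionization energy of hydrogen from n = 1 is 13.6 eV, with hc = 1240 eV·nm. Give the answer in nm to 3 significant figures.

The Balmer series terminates on n_f = 2; the second line has n_i = 2+2 = 4.
ΔE = 122.4 × (1/2² − 1/4²) = 22.95 eV.
λ = 1240 / 22.95 = 54.0 nm.

54.0 nm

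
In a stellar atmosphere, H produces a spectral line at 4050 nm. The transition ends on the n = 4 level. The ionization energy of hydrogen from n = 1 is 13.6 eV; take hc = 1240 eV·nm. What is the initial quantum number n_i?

The photon energy is ΔE = hc/λ = 1240 / 4050 = 0.3062 eV.
With Z = 1, ΔE = 13.60 × (1/n_f² − 1/n_i²), so 1/n_f² − 1/n_i² = 0.02251.
With n_f = 4: 1/n_i² = 1/16 − 0.02251 = 0.03999, so n_i ≈ 5.00.

n_i = 5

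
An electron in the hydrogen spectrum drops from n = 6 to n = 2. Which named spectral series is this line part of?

Balmer

The series is set by the lower level: n_f = 2 is the Balmer series.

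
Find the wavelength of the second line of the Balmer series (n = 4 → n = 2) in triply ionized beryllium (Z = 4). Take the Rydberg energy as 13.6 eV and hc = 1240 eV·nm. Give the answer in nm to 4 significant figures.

30.39 nm

The Balmer series terminates on n_f = 2; the second line has n_i = 2+2 = 4.
ΔE = 217.6 × (1/2² − 1/4²) = 40.80 eV.
λ = 1240 / 40.80 = 30.39 nm.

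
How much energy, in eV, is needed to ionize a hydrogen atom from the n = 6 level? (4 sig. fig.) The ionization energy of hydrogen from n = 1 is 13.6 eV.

E_6 = −13.60/36 = −0.3778 eV, so ionization (to E = 0) requires 0.3778 eV.

0.3778 eV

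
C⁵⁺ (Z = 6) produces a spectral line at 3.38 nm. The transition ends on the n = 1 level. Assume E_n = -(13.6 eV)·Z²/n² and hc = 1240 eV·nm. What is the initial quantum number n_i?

n_i = 2

The photon energy is ΔE = hc/λ = 1240 / 3.38 = 366.9 eV.
With Z = 6, ΔE = 489.6 × (1/n_f² − 1/n_i²), so 1/n_f² − 1/n_i² = 0.7493.
With n_f = 1: 1/n_i² = 1/1 − 0.7493 = 0.2507, so n_i ≈ 2.00.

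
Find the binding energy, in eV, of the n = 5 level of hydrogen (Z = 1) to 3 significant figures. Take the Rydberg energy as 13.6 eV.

E_5 = −13.60/25 = −0.544 eV, so ionization (to E = 0) requires 0.544 eV.

0.544 eV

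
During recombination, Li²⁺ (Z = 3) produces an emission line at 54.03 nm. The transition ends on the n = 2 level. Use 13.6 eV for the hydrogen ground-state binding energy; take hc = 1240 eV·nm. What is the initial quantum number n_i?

The photon energy is ΔE = hc/λ = 1240 / 54.03 = 22.95 eV.
With Z = 3, ΔE = 122.4 × (1/n_f² − 1/n_i²), so 1/n_f² − 1/n_i² = 0.1875.
With n_f = 2: 1/n_i² = 1/4 − 0.1875 = 0.06250, so n_i ≈ 4.00.

n_i = 4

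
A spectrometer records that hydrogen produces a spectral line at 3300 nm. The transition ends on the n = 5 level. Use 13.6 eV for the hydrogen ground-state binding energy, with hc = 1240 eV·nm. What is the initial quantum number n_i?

n_i = 9

The photon energy is ΔE = hc/λ = 1240 / 3300 = 0.3758 eV.
With Z = 1, ΔE = 13.60 × (1/n_f² − 1/n_i²), so 1/n_f² − 1/n_i² = 0.02763.
With n_f = 5: 1/n_i² = 1/25 − 0.02763 = 0.01237, so n_i ≈ 8.99.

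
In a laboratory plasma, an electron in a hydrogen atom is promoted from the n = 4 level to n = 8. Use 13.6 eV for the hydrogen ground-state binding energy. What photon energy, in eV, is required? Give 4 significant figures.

0.6375 eV

E_8 = −13.60/64 = −0.2125 eV and E_4 = −13.60/16 = −0.8500 eV.
The photon energy is |E_8 − E_4| = 0.6375 eV.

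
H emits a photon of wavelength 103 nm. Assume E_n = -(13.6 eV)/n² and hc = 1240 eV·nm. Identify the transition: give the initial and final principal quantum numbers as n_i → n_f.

The photon energy is ΔE = hc/λ = 1240 / 103 = 12.04 eV.
With Z = 1, ΔE = 13.60 × (1/n_f² − 1/n_i²), so 1/n_f² − 1/n_i² = 0.8852.
Trying n_f = 1 gives 1/n_i² = 0.1148, i.e. n_i ≈ 3; this pair matches.

n_i = 3, n_f = 1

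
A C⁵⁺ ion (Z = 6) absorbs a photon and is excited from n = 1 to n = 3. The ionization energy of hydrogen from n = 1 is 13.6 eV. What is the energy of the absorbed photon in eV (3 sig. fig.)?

435 eV

The Bohr energies scale as Z², so for Z = 6: E_n = −489.6/n² eV.
E_3 = −489.6/9 = −54.40 eV and E_1 = −489.6/1 = −489.6 eV.
The photon energy is |E_3 − E_1| = 435 eV.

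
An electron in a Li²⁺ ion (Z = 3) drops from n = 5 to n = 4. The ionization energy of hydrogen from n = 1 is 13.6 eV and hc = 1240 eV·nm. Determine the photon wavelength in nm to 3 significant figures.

For Z = 3 the level energies scale as Z², so the effective Rydberg energy is 13.6 × 9 = 122.4 eV.
ΔE = 122.4 × (1/4² − 1/5²) = 122.4 × 0.02250 = 2.754 eV.
λ = hc/ΔE = 1240 / 2.754 = 450 nm.

450 nm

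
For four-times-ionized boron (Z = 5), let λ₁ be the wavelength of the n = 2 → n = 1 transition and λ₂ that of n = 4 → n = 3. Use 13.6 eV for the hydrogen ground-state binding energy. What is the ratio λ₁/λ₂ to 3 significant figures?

λ ∝ 1/ΔE ∝ 1/(1/n_f² − 1/n_i²), and the Z² and hc factors cancel in the ratio.
λ₁/λ₂ = (1/3² − 1/4²)/(1/1² − 1/2²) = 0.04861/0.7500 = 0.0648.

0.0648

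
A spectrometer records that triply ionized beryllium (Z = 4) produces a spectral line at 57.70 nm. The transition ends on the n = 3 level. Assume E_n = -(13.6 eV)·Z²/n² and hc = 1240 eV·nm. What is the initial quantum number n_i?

The photon energy is ΔE = hc/λ = 1240 / 57.70 = 21.49 eV.
With Z = 4, ΔE = 217.6 × (1/n_f² − 1/n_i²), so 1/n_f² − 1/n_i² = 0.09876.
With n_f = 3: 1/n_i² = 1/9 − 0.09876 = 0.01235, so n_i ≈ 9.00.

n_i = 9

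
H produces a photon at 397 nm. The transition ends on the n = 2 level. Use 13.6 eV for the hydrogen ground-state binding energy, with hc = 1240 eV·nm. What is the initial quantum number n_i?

n_i = 7

The photon energy is ΔE = hc/λ = 1240 / 397 = 3.123 eV.
With Z = 1, ΔE = 13.60 × (1/n_f² − 1/n_i²), so 1/n_f² − 1/n_i² = 0.2297.
With n_f = 2: 1/n_i² = 1/4 − 0.2297 = 0.02034, so n_i ≈ 7.01.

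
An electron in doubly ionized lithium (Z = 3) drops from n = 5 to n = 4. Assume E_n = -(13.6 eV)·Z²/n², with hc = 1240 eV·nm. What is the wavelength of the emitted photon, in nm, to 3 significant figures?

For Z = 3 the level energies scale as Z², so the effective Rydberg energy is 13.6 × 9 = 122.4 eV.
ΔE = 122.4 × (1/4² − 1/5²) = 122.4 × 0.02250 = 2.754 eV.
λ = hc/ΔE = 1240 / 2.754 = 450 nm.

450 nm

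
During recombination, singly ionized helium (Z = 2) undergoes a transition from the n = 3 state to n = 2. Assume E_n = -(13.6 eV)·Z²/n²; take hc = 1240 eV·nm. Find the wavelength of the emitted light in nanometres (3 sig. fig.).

164 nm

For Z = 2 the level energies scale as Z², so the effective Rydberg energy is 13.6 × 4 = 54.40 eV.
ΔE = 54.40 × (1/2² − 1/3²) = 54.40 × 0.1389 = 7.556 eV.
λ = hc/ΔE = 1240 / 7.556 = 164 nm.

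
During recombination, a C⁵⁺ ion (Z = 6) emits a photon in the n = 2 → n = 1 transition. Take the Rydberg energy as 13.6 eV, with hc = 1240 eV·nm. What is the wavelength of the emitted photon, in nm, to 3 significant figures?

3.38 nm

For Z = 6 the level energies scale as Z², so the effective Rydberg energy is 13.6 × 36 = 489.6 eV.
ΔE = 489.6 × (1/1² − 1/2²) = 489.6 × 0.7500 = 367.2 eV.
λ = hc/ΔE = 1240 / 367.2 = 3.38 nm.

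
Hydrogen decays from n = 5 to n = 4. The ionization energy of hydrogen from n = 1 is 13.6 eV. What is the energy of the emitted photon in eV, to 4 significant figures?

E_5 = −13.60/25 = −0.5440 eV and E_4 = −13.60/16 = −0.8500 eV.
The photon energy is |E_5 − E_4| = 0.3060 eV.

0.3060 eV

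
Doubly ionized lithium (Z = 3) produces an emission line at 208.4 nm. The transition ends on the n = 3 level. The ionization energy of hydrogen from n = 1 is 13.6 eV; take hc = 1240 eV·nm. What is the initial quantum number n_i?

n_i = 4

The photon energy is ΔE = hc/λ = 1240 / 208.4 = 5.950 eV.
With Z = 3, ΔE = 122.4 × (1/n_f² − 1/n_i²), so 1/n_f² − 1/n_i² = 0.04861.
With n_f = 3: 1/n_i² = 1/9 − 0.04861 = 0.06250, so n_i ≈ 4.00.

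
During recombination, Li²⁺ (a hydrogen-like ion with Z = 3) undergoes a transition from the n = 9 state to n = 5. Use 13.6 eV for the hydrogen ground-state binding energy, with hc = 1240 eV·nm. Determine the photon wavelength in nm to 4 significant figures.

For Z = 3 the level energies scale as Z², so the effective Rydberg energy is 13.6 × 9 = 122.4 eV.
ΔE = 122.4 × (1/5² − 1/9²) = 122.4 × 0.02765 = 3.385 eV.
λ = hc/ΔE = 1240 / 3.385 = 366.3 nm.

366.3 nm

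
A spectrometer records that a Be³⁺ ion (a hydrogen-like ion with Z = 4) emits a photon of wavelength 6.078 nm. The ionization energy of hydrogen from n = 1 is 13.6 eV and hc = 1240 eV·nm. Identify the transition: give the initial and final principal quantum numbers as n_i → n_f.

The photon energy is ΔE = hc/λ = 1240 / 6.078 = 204.0 eV.
With Z = 4, ΔE = 217.6 × (1/n_f² − 1/n_i²), so 1/n_f² − 1/n_i² = 0.9376.
Trying n_f = 1 gives 1/n_i² = 0.06243, i.e. n_i ≈ 4; this pair matches.

n_i = 4, n_f = 1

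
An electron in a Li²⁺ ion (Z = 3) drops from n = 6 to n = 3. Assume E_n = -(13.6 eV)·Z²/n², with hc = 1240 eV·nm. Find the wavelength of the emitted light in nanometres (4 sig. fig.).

For Z = 3 the level energies scale as Z², so the effective Rydberg energy is 13.6 × 9 = 122.4 eV.
ΔE = 122.4 × (1/3² − 1/6²) = 122.4 × 0.08333 = 10.20 eV.
λ = hc/ΔE = 1240 / 10.20 = 121.6 nm.

121.6 nm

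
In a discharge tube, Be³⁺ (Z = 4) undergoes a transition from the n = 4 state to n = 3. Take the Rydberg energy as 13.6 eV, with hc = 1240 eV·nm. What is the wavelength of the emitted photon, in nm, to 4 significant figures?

117.2 nm

For Z = 4 the level energies scale as Z², so the effective Rydberg energy is 13.6 × 16 = 217.6 eV.
ΔE = 217.6 × (1/3² − 1/4²) = 217.6 × 0.04861 = 10.58 eV.
λ = hc/ΔE = 1240 / 10.58 = 117.2 nm.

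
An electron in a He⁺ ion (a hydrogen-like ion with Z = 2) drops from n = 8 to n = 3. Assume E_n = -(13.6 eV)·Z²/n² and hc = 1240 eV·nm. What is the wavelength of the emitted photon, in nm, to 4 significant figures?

For Z = 2 the level energies scale as Z², so the effective Rydberg energy is 13.6 × 4 = 54.40 eV.
ΔE = 54.40 × (1/3² − 1/8²) = 54.40 × 0.09549 = 5.194 eV.
λ = hc/ΔE = 1240 / 5.194 = 238.7 nm.

238.7 nm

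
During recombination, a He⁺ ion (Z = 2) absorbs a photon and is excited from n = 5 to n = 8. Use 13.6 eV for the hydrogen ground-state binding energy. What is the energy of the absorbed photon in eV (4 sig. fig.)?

1.326 eV

The Bohr energies scale as Z², so for Z = 2: E_n = −54.40/n² eV.
E_8 = −54.40/64 = −0.8500 eV and E_5 = −54.40/25 = −2.176 eV.
The photon energy is |E_8 − E_5| = 1.326 eV.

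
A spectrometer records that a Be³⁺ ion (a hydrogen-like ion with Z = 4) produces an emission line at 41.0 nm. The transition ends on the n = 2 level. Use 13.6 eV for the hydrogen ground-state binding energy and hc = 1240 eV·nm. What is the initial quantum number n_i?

n_i = 3

The photon energy is ΔE = hc/λ = 1240 / 41.0 = 30.24 eV.
With Z = 4, ΔE = 217.6 × (1/n_f² − 1/n_i²), so 1/n_f² − 1/n_i² = 0.1390.
With n_f = 2: 1/n_i² = 1/4 − 0.1390 = 0.1110, so n_i ≈ 3.00.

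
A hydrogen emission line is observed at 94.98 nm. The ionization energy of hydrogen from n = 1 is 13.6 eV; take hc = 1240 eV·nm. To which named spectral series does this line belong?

ΔE = 1240/94.98 = 13.06 eV.
This matches 13.6 × (1/1² − 1/5²), so n_f = 1: the Lyman series.

Lyman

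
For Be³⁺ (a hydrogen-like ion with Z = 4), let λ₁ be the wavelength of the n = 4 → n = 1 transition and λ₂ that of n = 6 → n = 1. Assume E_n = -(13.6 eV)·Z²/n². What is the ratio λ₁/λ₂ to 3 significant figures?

1.04

λ ∝ 1/ΔE ∝ 1/(1/n_f² − 1/n_i²), and the Z² and hc factors cancel in the ratio.
λ₁/λ₂ = (1/1² − 1/6²)/(1/1² − 1/4²) = 0.9722/0.9375 = 1.04.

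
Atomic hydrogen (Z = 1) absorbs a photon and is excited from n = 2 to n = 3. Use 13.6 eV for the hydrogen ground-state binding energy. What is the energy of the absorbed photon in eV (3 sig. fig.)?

1.89 eV

E_3 = −13.60/9 = −1.511 eV and E_2 = −13.60/4 = −3.400 eV.
The photon energy is |E_3 − E_2| = 1.89 eV.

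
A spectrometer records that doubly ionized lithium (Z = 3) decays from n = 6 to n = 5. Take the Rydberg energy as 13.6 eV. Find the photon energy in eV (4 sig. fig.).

The Bohr energies scale as Z², so for Z = 3: E_n = −122.4/n² eV.
E_6 = −122.4/36 = −3.400 eV and E_5 = −122.4/25 = −4.896 eV.
The photon energy is |E_6 − E_5| = 1.496 eV.

1.496 eV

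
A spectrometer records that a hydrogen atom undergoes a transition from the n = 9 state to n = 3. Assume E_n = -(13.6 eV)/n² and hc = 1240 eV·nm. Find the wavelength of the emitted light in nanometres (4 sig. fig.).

923.2 nm

ΔE = 13.60 × (1/3² − 1/9²) = 13.60 × 0.09877 = 1.343 eV.
λ = hc/ΔE = 1240 / 1.343 = 923.2 nm.
This line belongs to the Paschen series.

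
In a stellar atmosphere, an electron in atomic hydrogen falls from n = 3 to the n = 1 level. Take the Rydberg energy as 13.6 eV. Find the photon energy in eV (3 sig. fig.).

12.1 eV

E_3 = −13.60/9 = −1.511 eV and E_1 = −13.60/1 = −13.60 eV.
The photon energy is |E_3 − E_1| = 12.1 eV.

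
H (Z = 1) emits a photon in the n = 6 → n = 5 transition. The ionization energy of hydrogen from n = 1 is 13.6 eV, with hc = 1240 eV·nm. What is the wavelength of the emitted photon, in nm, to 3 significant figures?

ΔE = 13.60 × (1/5² − 1/6²) = 13.60 × 0.01222 = 0.1662 eV.
λ = hc/ΔE = 1240 / 0.1662 = 7460 nm.

7460 nm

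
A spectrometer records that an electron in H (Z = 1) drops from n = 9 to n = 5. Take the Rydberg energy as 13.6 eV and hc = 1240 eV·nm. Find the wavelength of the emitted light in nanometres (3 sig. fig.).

ΔE = 13.60 × (1/5² − 1/9²) = 13.60 × 0.02765 = 0.3761 eV.
λ = hc/ΔE = 1240 / 0.3761 = 3300 nm.

3300 nm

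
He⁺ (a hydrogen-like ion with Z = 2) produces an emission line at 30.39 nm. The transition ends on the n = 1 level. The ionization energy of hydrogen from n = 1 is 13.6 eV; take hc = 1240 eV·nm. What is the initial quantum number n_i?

n_i = 2

The photon energy is ΔE = hc/λ = 1240 / 30.39 = 40.80 eV.
With Z = 2, ΔE = 54.40 × (1/n_f² − 1/n_i²), so 1/n_f² − 1/n_i² = 0.7501.
With n_f = 1: 1/n_i² = 1/1 − 0.7501 = 0.2499, so n_i ≈ 2.00.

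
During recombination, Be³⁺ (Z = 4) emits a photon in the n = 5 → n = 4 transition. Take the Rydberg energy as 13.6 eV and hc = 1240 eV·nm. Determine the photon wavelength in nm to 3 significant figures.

For Z = 4 the level energies scale as Z², so the effective Rydberg energy is 13.6 × 16 = 217.6 eV.
ΔE = 217.6 × (1/4² − 1/5²) = 217.6 × 0.02250 = 4.896 eV.
λ = hc/ΔE = 1240 / 4.896 = 253 nm.

253 nm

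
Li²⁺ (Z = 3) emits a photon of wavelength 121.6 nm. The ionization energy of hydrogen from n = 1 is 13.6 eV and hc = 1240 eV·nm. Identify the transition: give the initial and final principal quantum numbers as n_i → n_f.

n_i = 6, n_f = 3

The photon energy is ΔE = hc/λ = 1240 / 121.6 = 10.20 eV.
With Z = 3, ΔE = 122.4 × (1/n_f² − 1/n_i²), so 1/n_f² − 1/n_i² = 0.08331.
Trying n_f = 3 gives 1/n_i² = 0.02780, i.e. n_i ≈ 6; this pair matches.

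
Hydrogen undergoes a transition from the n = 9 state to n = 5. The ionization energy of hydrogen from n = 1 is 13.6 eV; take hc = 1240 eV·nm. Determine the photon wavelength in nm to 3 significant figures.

ΔE = 13.60 × (1/5² − 1/9²) = 13.60 × 0.02765 = 0.3761 eV.
λ = hc/ΔE = 1240 / 0.3761 = 3300 nm.
This line belongs to the Pfund series.

3300 nm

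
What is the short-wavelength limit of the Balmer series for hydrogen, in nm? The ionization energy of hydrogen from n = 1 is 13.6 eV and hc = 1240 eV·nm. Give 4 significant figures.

The Balmer series has lower level n_f = 2; the series limit corresponds to n_i → ∞.
ΔE_max = 13.6 × 1 / 2² = 3.400 eV.
λ_min = 1240 / 3.400 = 364.7 nm.

364.7 nm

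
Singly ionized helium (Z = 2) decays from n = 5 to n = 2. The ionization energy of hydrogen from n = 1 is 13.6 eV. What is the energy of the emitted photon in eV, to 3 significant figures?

The Bohr energies scale as Z², so for Z = 2: E_n = −54.40/n² eV.
E_5 = −54.40/25 = −2.176 eV and E_2 = −54.40/4 = −13.60 eV.
The photon energy is |E_5 − E_2| = 11.4 eV.

11.4 eV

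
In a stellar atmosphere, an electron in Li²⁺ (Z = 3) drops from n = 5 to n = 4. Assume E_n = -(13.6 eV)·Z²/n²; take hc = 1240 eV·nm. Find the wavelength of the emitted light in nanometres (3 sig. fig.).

For Z = 3 the level energies scale as Z², so the effective Rydberg energy is 13.6 × 9 = 122.4 eV.
ΔE = 122.4 × (1/4² − 1/5²) = 122.4 × 0.02250 = 2.754 eV.
λ = hc/ΔE = 1240 / 2.754 = 450 nm.

450 nm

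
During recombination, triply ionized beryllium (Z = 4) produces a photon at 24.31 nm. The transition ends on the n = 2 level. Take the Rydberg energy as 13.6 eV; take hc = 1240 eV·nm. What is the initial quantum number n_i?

The photon energy is ΔE = hc/λ = 1240 / 24.31 = 51.01 eV.
With Z = 4, ΔE = 217.6 × (1/n_f² − 1/n_i²), so 1/n_f² − 1/n_i² = 0.2344.
With n_f = 2: 1/n_i² = 1/4 − 0.2344 = 0.01559, so n_i ≈ 8.01.

n_i = 8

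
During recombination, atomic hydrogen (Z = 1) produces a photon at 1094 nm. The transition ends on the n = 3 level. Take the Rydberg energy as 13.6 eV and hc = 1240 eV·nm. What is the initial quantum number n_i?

n_i = 6

The photon energy is ΔE = hc/λ = 1240 / 1094 = 1.133 eV.
With Z = 1, ΔE = 13.60 × (1/n_f² − 1/n_i²), so 1/n_f² − 1/n_i² = 0.08334.
With n_f = 3: 1/n_i² = 1/9 − 0.08334 = 0.02777, so n_i ≈ 6.00.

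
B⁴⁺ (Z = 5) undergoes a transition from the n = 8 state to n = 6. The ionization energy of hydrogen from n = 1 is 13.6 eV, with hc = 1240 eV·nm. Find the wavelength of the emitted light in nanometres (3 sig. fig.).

300 nm

For Z = 5 the level energies scale as Z², so the effective Rydberg energy is 13.6 × 25 = 340.0 eV.
ΔE = 340.0 × (1/6² − 1/8²) = 340.0 × 0.01215 = 4.132 eV.
λ = hc/ΔE = 1240 / 4.132 = 300 nm.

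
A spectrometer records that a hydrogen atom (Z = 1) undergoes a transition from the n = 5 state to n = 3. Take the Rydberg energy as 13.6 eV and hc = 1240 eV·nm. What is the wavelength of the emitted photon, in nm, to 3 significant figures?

ΔE = 13.60 × (1/3² − 1/5²) = 13.60 × 0.07111 = 0.9671 eV.
λ = hc/ΔE = 1240 / 0.9671 = 1280 nm.

1280 nm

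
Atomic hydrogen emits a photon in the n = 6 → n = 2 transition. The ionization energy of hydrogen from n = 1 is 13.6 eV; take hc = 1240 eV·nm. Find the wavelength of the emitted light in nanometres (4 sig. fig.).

ΔE = 13.60 × (1/2² − 1/6²) = 13.60 × 0.2222 = 3.022 eV.
λ = hc/ΔE = 1240 / 3.022 = 410.3 nm.

410.3 nm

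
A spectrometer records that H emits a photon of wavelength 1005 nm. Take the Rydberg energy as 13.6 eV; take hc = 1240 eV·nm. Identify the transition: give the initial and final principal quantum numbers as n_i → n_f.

n_i = 7, n_f = 3

The photon energy is ΔE = hc/λ = 1240 / 1005 = 1.234 eV.
With Z = 1, ΔE = 13.60 × (1/n_f² − 1/n_i²), so 1/n_f² − 1/n_i² = 0.09072.
Trying n_f = 3 gives 1/n_i² = 0.02039, i.e. n_i ≈ 7; this pair matches.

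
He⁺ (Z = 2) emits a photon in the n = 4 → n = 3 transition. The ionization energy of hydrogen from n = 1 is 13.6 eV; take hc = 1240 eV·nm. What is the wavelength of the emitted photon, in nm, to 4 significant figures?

For Z = 2 the level energies scale as Z², so the effective Rydberg energy is 13.6 × 4 = 54.40 eV.
ΔE = 54.40 × (1/3² − 1/4²) = 54.40 × 0.04861 = 2.644 eV.
λ = hc/ΔE = 1240 / 2.644 = 468.9 nm.

468.9 nm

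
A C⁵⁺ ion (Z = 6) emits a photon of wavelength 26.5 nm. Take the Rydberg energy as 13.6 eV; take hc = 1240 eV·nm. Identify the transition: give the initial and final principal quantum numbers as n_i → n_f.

The photon energy is ΔE = hc/λ = 1240 / 26.5 = 46.79 eV.
With Z = 6, ΔE = 489.6 × (1/n_f² − 1/n_i²), so 1/n_f² − 1/n_i² = 0.09557.
Trying n_f = 3 gives 1/n_i² = 0.01554, i.e. n_i ≈ 8; this pair matches.

n_i = 8, n_f = 3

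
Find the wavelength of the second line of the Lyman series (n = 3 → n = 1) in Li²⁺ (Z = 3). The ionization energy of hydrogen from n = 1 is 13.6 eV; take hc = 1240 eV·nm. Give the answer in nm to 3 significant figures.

The Lyman series terminates on n_f = 1; the second line has n_i = 1+2 = 3.
ΔE = 122.4 × (1/1² − 1/3²) = 108.8 eV.
λ = 1240 / 108.8 = 11.4 nm.

11.4 nm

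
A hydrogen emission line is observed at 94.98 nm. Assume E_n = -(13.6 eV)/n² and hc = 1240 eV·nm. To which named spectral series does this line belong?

Lyman

ΔE = 1240/94.98 = 13.06 eV.
This matches 13.6 × (1/1² − 1/5²), so n_f = 1: the Lyman series.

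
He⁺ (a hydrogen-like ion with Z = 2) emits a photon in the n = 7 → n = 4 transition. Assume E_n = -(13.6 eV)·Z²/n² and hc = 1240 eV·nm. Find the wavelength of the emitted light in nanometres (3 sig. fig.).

542 nm

For Z = 2 the level energies scale as Z², so the effective Rydberg energy is 13.6 × 4 = 54.40 eV.
ΔE = 54.40 × (1/4² − 1/7²) = 54.40 × 0.04209 = 2.290 eV.
λ = hc/ΔE = 1240 / 2.290 = 542 nm.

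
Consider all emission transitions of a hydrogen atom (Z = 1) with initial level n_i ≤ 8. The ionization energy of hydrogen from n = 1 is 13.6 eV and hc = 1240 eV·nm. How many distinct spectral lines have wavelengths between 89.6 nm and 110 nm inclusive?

6

Enumerate all n_i → n_f pairs with 1 ≤ n_f < n_i ≤ 8 and compute λ = 1240 / [13.6·1·(1/n_f² − 1/n_i²)].
Lines falling in [89.6, 110] nm: 8→1 (92.62 nm), 7→1 (93.08 nm), 6→1 (93.78 nm), 5→1 (94.98 nm), 4→1 (97.25 nm), 3→1 (102.6 nm).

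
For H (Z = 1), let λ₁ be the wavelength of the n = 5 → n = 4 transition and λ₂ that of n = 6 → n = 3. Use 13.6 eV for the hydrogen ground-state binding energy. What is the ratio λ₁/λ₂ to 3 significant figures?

λ ∝ 1/ΔE ∝ 1/(1/n_f² − 1/n_i²), and the Z² and hc factors cancel in the ratio.
λ₁/λ₂ = (1/3² − 1/6²)/(1/4² − 1/5²) = 0.08333/0.02250 = 3.70.

3.70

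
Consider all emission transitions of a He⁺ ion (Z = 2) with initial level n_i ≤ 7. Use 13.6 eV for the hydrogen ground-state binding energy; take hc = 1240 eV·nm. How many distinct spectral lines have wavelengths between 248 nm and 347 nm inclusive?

Enumerate all n_i → n_f pairs with 1 ≤ n_f < n_i ≤ 7 and compute λ = 1240 / [13.6·4·(1/n_f² − 1/n_i²)].
Lines falling in [248, 347] nm: 7→3 (251.3 nm), 6→3 (273.5 nm), 5→3 (320.5 nm).

3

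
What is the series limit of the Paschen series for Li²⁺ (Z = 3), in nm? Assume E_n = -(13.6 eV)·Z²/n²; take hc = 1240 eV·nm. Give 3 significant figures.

91.2 nm

The Paschen series has lower level n_f = 3; the series limit corresponds to n_i → ∞.
ΔE_max = 13.6 × 9 / 3² = 13.60 eV.
λ_min = 1240 / 13.60 = 91.2 nm.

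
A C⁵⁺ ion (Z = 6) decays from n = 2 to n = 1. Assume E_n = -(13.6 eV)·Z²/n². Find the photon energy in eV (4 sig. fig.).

367.2 eV

The Bohr energies scale as Z², so for Z = 6: E_n = −489.6/n² eV.
E_2 = −489.6/4 = −122.4 eV and E_1 = −489.6/1 = −489.6 eV.
The photon energy is |E_2 − E_1| = 367.2 eV.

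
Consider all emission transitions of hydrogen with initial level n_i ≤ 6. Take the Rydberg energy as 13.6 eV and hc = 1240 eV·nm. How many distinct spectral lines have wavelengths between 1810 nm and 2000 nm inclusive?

Enumerate all n_i → n_f pairs with 1 ≤ n_f < n_i ≤ 6 and compute λ = 1240 / [13.6·1·(1/n_f² − 1/n_i²)].
Lines falling in [1810, 2000] nm: 4→3 (1876 nm).

1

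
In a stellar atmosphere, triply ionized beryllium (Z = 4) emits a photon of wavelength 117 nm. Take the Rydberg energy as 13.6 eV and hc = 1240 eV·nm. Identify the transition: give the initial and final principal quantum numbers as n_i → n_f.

n_i = 4, n_f = 3

The photon energy is ΔE = hc/λ = 1240 / 117 = 10.60 eV.
With Z = 4, ΔE = 217.6 × (1/n_f² − 1/n_i²), so 1/n_f² − 1/n_i² = 0.04871.
Trying n_f = 3 gives 1/n_i² = 0.06241, i.e. n_i ≈ 4; this pair matches.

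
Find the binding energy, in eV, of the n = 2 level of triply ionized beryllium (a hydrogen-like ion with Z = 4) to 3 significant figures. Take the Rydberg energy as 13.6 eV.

54.4 eV

E_n = −13.6 Z²/n² = −217.6/n² eV for Z = 4.
E_2 = −217.6/4 = −54.4 eV, so ionization (to E = 0) requires 54.4 eV.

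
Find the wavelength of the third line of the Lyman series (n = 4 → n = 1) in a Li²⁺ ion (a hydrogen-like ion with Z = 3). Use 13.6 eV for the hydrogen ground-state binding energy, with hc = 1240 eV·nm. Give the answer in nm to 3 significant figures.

10.8 nm

The Lyman series terminates on n_f = 1; the third line has n_i = 1+3 = 4.
ΔE = 122.4 × (1/1² − 1/4²) = 114.8 eV.
λ = 1240 / 114.8 = 10.8 nm.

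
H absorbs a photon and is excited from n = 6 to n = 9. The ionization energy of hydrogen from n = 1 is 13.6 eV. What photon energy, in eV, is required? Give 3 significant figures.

E_9 = −13.60/81 = −0.1679 eV and E_6 = −13.60/36 = −0.3778 eV.
The photon energy is |E_9 − E_6| = 0.210 eV.

0.210 eV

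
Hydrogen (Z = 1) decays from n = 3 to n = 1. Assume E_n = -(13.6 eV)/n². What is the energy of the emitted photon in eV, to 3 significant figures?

E_3 = −13.60/9 = −1.511 eV and E_1 = −13.60/1 = −13.60 eV.
The photon energy is |E_3 − E_1| = 12.1 eV.

12.1 eV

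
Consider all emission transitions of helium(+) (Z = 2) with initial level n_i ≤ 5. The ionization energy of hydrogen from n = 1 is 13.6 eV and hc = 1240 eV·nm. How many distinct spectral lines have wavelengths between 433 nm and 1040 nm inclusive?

Enumerate all n_i → n_f pairs with 1 ≤ n_f < n_i ≤ 5 and compute λ = 1240 / [13.6·4·(1/n_f² − 1/n_i²)].
Lines falling in [433, 1040] nm: 4→3 (468.9 nm), 5→4 (1013 nm).

2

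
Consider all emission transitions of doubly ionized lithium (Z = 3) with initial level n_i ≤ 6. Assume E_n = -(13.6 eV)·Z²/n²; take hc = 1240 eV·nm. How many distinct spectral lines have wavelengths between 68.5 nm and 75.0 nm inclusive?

1

Enumerate all n_i → n_f pairs with 1 ≤ n_f < n_i ≤ 6 and compute λ = 1240 / [13.6·9·(1/n_f² − 1/n_i²)].
Lines falling in [68.5, 75.0] nm: 3→2 (72.94 nm).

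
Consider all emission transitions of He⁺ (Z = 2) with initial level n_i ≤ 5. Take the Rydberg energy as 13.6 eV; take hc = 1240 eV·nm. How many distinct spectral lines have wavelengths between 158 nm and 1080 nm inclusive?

4

Enumerate all n_i → n_f pairs with 1 ≤ n_f < n_i ≤ 5 and compute λ = 1240 / [13.6·4·(1/n_f² − 1/n_i²)].
Lines falling in [158, 1080] nm: 3→2 (164.1 nm), 5→3 (320.5 nm), 4→3 (468.9 nm), 5→4 (1013 nm).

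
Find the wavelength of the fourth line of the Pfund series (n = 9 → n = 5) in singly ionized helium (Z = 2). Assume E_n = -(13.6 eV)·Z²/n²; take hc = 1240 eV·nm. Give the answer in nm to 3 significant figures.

824 nm

The Pfund series terminates on n_f = 5; the fourth line has n_i = 5+4 = 9.
ΔE = 54.40 × (1/5² − 1/9²) = 1.504 eV.
λ = 1240 / 1.504 = 824 nm.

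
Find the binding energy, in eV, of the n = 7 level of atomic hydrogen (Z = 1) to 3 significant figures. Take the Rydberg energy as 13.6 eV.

0.278 eV

E_7 = −13.60/49 = −0.278 eV, so ionization (to E = 0) requires 0.278 eV.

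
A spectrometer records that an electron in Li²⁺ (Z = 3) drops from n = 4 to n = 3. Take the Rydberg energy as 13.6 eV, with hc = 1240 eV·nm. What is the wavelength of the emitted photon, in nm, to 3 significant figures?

208 nm

For Z = 3 the level energies scale as Z², so the effective Rydberg energy is 13.6 × 9 = 122.4 eV.
ΔE = 122.4 × (1/3² − 1/4²) = 122.4 × 0.04861 = 5.950 eV.
λ = hc/ΔE = 1240 / 5.950 = 208 nm.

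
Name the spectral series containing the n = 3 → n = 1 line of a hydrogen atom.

Lyman

The series is set by the lower level: n_f = 1 is the Lyman series.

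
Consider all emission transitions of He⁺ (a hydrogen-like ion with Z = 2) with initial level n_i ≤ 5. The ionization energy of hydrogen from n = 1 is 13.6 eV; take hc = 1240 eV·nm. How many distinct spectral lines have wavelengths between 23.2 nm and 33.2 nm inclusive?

Enumerate all n_i → n_f pairs with 1 ≤ n_f < n_i ≤ 5 and compute λ = 1240 / [13.6·4·(1/n_f² − 1/n_i²)].
Lines falling in [23.2, 33.2] nm: 5→1 (23.74 nm), 4→1 (24.31 nm), 3→1 (25.64 nm), 2→1 (30.39 nm).

4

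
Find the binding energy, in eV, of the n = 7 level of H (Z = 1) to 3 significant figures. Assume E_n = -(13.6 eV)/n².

E_7 = −13.60/49 = −0.278 eV, so ionization (to E = 0) requires 0.278 eV.

0.278 eV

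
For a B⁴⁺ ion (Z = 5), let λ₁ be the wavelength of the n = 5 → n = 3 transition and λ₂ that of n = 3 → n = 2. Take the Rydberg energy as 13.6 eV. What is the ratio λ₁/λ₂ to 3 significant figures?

λ ∝ 1/ΔE ∝ 1/(1/n_f² − 1/n_i²), and the Z² and hc factors cancel in the ratio.
λ₁/λ₂ = (1/2² − 1/3²)/(1/3² − 1/5²) = 0.1389/0.07111 = 1.95.

1.95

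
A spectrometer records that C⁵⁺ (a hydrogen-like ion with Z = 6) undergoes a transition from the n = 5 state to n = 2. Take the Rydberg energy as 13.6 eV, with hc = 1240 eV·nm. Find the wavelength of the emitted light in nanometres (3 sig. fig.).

12.1 nm

For Z = 6 the level energies scale as Z², so the effective Rydberg energy is 13.6 × 36 = 489.6 eV.
ΔE = 489.6 × (1/2² − 1/5²) = 489.6 × 0.2100 = 102.8 eV.
λ = hc/ΔE = 1240 / 102.8 = 12.1 nm.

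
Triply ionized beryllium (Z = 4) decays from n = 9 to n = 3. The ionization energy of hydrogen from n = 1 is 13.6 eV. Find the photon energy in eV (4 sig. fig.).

The Bohr energies scale as Z², so for Z = 4: E_n = −217.6/n² eV.
E_9 = −217.6/81 = −2.686 eV and E_3 = −217.6/9 = −24.18 eV.
The photon energy is |E_9 − E_3| = 21.49 eV.

21.49 eV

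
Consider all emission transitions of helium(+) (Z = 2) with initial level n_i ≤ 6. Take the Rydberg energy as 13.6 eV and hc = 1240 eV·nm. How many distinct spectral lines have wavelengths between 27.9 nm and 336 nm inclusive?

7

Enumerate all n_i → n_f pairs with 1 ≤ n_f < n_i ≤ 6 and compute λ = 1240 / [13.6·4·(1/n_f² − 1/n_i²)].
Lines falling in [27.9, 336] nm: 2→1 (30.39 nm), 6→2 (102.6 nm), 5→2 (108.5 nm), 4→2 (121.6 nm), 3→2 (164.1 nm), 6→3 (273.5 nm), 5→3 (320.5 nm).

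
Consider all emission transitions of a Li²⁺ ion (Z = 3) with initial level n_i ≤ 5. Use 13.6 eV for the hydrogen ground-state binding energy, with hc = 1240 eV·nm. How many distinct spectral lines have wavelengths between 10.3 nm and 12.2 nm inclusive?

3

Enumerate all n_i → n_f pairs with 1 ≤ n_f < n_i ≤ 5 and compute λ = 1240 / [13.6·9·(1/n_f² − 1/n_i²)].
Lines falling in [10.3, 12.2] nm: 5→1 (10.55 nm), 4→1 (10.81 nm), 3→1 (11.40 nm).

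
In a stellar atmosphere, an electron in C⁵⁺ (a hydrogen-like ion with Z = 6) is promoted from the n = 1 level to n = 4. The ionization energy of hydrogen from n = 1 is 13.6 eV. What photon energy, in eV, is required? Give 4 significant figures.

The Bohr energies scale as Z², so for Z = 6: E_n = −489.6/n² eV.
E_4 = −489.6/16 = −30.60 eV and E_1 = −489.6/1 = −489.6 eV.
The photon energy is |E_4 − E_1| = 459.0 eV.

459.0 eV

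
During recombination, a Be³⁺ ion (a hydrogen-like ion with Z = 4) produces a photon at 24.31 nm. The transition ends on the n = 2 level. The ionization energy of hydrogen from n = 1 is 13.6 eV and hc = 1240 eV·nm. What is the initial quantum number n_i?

The photon energy is ΔE = hc/λ = 1240 / 24.31 = 51.01 eV.
With Z = 4, ΔE = 217.6 × (1/n_f² − 1/n_i²), so 1/n_f² − 1/n_i² = 0.2344.
With n_f = 2: 1/n_i² = 1/4 − 0.2344 = 0.01559, so n_i ≈ 8.01.

n_i = 8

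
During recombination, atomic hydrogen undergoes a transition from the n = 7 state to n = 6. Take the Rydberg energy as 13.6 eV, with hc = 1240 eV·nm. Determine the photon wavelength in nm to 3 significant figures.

12400 nm

ΔE = 13.60 × (1/6² − 1/7²) = 13.60 × 0.007370 = 0.1002 eV.
λ = hc/ΔE = 1240 / 0.1002 = 12400 nm.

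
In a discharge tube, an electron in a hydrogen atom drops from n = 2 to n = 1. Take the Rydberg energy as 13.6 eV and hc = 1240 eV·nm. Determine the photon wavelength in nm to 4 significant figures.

121.6 nm

ΔE = 13.60 × (1/1² − 1/2²) = 13.60 × 0.7500 = 10.20 eV.
λ = hc/ΔE = 1240 / 10.20 = 121.6 nm.
This line belongs to the Lyman series.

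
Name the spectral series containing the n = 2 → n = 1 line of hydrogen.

Lyman

The series is set by the lower level: n_f = 1 is the Lyman series.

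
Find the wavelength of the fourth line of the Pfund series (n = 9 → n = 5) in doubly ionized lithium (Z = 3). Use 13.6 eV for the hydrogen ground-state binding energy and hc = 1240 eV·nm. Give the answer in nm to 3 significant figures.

366 nm

The Pfund series terminates on n_f = 5; the fourth line has n_i = 5+4 = 9.
ΔE = 122.4 × (1/5² − 1/9²) = 3.385 eV.
λ = 1240 / 3.385 = 366 nm.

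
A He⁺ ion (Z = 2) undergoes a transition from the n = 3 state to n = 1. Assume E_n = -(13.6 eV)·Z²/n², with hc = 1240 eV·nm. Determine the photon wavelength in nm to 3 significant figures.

25.6 nm

For Z = 2 the level energies scale as Z², so the effective Rydberg energy is 13.6 × 4 = 54.40 eV.
ΔE = 54.40 × (1/1² − 1/3²) = 54.40 × 0.8889 = 48.36 eV.
λ = hc/ΔE = 1240 / 48.36 = 25.6 nm.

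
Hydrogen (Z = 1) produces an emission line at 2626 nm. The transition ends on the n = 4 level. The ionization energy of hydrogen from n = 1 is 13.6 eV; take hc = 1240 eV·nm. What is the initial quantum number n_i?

The photon energy is ΔE = hc/λ = 1240 / 2626 = 0.4722 eV.
With Z = 1, ΔE = 13.60 × (1/n_f² − 1/n_i²), so 1/n_f² − 1/n_i² = 0.03472.
With n_f = 4: 1/n_i² = 1/16 − 0.03472 = 0.02778, so n_i ≈ 6.00.

n_i = 6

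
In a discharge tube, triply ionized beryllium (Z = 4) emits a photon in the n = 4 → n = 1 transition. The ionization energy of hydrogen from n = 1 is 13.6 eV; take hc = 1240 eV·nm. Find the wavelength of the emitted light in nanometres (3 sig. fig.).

6.08 nm

For Z = 4 the level energies scale as Z², so the effective Rydberg energy is 13.6 × 16 = 217.6 eV.
ΔE = 217.6 × (1/1² − 1/4²) = 217.6 × 0.9375 = 204.0 eV.
λ = hc/ΔE = 1240 / 204.0 = 6.08 nm.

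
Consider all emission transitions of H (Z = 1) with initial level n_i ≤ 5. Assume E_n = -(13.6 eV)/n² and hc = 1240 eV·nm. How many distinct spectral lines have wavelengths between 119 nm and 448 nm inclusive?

Enumerate all n_i → n_f pairs with 1 ≤ n_f < n_i ≤ 5 and compute λ = 1240 / [13.6·1·(1/n_f² − 1/n_i²)].
Lines falling in [119, 448] nm: 2→1 (121.6 nm), 5→2 (434.2 nm).

2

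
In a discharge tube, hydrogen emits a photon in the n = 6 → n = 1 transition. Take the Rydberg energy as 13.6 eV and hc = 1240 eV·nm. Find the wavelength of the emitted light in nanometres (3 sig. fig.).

ΔE = 13.60 × (1/1² − 1/6²) = 13.60 × 0.9722 = 13.22 eV.
λ = hc/ΔE = 1240 / 13.22 = 93.8 nm.

93.8 nm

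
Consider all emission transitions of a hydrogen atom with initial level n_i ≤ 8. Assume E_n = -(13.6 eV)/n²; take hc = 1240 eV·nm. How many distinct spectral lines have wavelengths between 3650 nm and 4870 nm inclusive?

Enumerate all n_i → n_f pairs with 1 ≤ n_f < n_i ≤ 8 and compute λ = 1240 / [13.6·1·(1/n_f² − 1/n_i²)].
Lines falling in [3650, 4870] nm: 8→5 (3741 nm), 5→4 (4052 nm), 7→5 (4654 nm).

3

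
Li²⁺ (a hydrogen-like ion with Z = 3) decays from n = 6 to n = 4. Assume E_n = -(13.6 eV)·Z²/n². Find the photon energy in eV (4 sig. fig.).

The Bohr energies scale as Z², so for Z = 3: E_n = −122.4/n² eV.
E_6 = −122.4/36 = −3.400 eV and E_4 = −122.4/16 = −7.650 eV.
The photon energy is |E_6 − E_4| = 4.250 eV.

4.250 eV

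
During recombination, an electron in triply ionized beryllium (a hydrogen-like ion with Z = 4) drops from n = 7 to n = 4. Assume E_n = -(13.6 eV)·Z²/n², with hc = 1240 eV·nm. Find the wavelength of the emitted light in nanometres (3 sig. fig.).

For Z = 4 the level energies scale as Z², so the effective Rydberg energy is 13.6 × 16 = 217.6 eV.
ΔE = 217.6 × (1/4² − 1/7²) = 217.6 × 0.04209 = 9.159 eV.
λ = hc/ΔE = 1240 / 9.159 = 135 nm.

135 nm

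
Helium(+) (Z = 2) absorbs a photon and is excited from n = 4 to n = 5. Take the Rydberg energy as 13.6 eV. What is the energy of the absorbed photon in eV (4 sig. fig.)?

The Bohr energies scale as Z², so for Z = 2: E_n = −54.40/n² eV.
E_5 = −54.40/25 = −2.176 eV and E_4 = −54.40/16 = −3.400 eV.
The photon energy is |E_5 − E_4| = 1.224 eV.

1.224 eV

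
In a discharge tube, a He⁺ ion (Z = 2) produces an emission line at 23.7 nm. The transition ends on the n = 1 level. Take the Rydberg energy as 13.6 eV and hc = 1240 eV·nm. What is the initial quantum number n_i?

n_i = 5

The photon energy is ΔE = hc/λ = 1240 / 23.7 = 52.32 eV.
With Z = 2, ΔE = 54.40 × (1/n_f² − 1/n_i²), so 1/n_f² − 1/n_i² = 0.9618.
With n_f = 1: 1/n_i² = 1/1 − 0.9618 = 0.03822, so n_i ≈ 5.11.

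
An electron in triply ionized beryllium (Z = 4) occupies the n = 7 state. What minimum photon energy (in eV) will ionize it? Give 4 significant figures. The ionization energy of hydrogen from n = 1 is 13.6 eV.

E_n = −13.6 Z²/n² = −217.6/n² eV for Z = 4.
E_7 = −217.6/49 = −4.441 eV, so ionization (to E = 0) requires 4.441 eV.

4.441 eV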